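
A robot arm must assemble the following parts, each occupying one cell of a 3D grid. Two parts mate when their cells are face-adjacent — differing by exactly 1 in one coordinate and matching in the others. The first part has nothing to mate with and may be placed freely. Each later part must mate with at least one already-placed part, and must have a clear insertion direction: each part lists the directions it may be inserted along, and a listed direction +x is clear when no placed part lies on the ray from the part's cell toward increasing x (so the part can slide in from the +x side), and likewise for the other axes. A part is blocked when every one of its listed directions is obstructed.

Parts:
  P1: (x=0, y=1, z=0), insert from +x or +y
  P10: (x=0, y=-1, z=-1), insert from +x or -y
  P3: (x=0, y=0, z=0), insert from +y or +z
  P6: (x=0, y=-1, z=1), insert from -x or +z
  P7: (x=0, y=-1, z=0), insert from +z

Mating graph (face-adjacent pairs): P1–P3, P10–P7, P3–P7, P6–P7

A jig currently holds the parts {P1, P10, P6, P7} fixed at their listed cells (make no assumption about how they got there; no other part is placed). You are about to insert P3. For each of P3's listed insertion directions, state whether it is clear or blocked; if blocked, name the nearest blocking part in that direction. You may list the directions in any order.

+y: nearest on ray is P1@(0, 1, 0) ⇒ blocked
+z: ray from P3(0, 0, 0) has no placed part ⇒ clear

+y: blocked by P1; +z: clear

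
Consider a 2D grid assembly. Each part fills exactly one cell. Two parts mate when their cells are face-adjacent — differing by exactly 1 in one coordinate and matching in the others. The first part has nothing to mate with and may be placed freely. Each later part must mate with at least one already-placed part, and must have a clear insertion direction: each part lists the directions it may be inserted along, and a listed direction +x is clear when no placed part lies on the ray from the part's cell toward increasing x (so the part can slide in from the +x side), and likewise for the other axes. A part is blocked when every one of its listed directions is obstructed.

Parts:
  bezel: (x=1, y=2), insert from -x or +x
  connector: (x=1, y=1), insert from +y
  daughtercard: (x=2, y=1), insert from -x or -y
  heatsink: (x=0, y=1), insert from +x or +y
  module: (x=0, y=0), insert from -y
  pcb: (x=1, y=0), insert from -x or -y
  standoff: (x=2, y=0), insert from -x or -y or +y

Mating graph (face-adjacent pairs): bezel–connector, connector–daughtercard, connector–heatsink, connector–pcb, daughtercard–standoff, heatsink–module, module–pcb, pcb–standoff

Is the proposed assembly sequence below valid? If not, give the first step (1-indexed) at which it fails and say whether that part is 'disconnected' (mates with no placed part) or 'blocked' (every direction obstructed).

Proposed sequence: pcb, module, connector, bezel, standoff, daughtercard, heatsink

Invalid at step 6 (blocked)

1. pcb@(1, 0) [-x clear] — {pcb}
2. module@(0, 0) [-y clear] — {module, pcb}
3. connector@(1, 1) [+y clear] — {connector, module, pcb}
4. bezel@(1, 2) [-x clear] — {bezel, connector, module, pcb}
5. standoff@(2, 0) [-y clear] — {bezel, connector, module, pcb, standoff}
6. daughtercard@(2, 1) — -x/-y all obstructed ⇒ blocked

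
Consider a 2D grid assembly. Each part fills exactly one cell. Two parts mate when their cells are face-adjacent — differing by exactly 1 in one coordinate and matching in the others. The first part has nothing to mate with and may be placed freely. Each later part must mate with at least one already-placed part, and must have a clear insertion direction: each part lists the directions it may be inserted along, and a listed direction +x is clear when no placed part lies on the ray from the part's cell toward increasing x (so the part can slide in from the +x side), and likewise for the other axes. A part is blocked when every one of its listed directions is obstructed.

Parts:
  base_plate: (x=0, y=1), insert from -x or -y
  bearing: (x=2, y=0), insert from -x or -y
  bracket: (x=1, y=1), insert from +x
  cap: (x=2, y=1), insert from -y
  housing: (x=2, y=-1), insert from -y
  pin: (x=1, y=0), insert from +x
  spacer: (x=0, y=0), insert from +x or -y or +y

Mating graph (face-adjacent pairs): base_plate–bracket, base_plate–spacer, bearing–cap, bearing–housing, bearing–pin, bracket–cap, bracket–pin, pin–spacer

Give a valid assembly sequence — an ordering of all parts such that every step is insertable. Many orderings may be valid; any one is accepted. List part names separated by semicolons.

base_plate; bracket; cap; pin; bearing; housing; spacer

1. base_plate@(0, 1) [-x clear] — {base_plate}
2. bracket@(1, 1) [+x clear] — {base_plate, bracket}
3. cap@(2, 1) [-y clear] — {base_plate, bracket, cap}
4. pin@(1, 0) [+x clear] — {base_plate, bracket, cap, pin}
5. bearing@(2, 0) [-y clear] — {base_plate, bearing, bracket, cap, pin}
6. housing@(2, -1) [-y clear] — {base_plate, bearing, bracket, cap, housing, pin}
7. spacer@(0, 0) [-y clear] — {base_plate, bearing, bracket, cap, housing, pin, spacer}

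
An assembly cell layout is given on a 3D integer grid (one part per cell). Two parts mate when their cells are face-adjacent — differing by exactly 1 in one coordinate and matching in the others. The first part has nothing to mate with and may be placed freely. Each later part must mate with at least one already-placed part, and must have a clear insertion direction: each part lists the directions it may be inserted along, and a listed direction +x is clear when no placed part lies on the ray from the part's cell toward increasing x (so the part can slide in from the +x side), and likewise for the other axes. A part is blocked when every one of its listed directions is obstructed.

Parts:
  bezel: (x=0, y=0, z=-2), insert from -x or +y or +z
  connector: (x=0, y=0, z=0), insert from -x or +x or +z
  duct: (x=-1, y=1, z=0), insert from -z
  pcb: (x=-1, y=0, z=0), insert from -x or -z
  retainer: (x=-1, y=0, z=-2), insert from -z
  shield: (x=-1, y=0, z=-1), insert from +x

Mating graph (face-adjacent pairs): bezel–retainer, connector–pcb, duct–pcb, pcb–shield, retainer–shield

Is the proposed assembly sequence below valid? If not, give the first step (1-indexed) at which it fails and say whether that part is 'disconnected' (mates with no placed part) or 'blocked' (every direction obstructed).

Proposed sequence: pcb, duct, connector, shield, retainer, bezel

1. pcb@(-1, 0, 0) [-x clear] — {pcb}
2. duct@(-1, 1, 0) [-z clear] — {duct, pcb}
3. connector@(0, 0, 0) [+x clear] — {connector, duct, pcb}
4. shield@(-1, 0, -1) [+x clear] — {connector, duct, pcb, shield}
5. retainer@(-1, 0, -2) [-z clear] — {connector, duct, pcb, retainer, shield}
6. bezel@(0, 0, -2) [+y clear] — {bezel, connector, duct, pcb, retainer, shield}

Valid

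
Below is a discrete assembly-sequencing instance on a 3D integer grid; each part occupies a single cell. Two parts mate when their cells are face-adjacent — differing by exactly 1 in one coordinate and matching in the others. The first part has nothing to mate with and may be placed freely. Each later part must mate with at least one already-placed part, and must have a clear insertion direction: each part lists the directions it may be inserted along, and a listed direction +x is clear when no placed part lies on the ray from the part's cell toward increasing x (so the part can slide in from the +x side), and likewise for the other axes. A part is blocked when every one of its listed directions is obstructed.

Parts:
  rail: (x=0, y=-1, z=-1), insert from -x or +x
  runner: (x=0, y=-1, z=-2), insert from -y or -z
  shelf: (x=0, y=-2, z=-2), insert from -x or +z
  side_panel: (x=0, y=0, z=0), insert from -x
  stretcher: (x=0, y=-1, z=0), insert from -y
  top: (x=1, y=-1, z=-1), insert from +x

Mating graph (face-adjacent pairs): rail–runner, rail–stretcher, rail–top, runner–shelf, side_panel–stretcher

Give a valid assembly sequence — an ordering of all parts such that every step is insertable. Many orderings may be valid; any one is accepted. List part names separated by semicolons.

1. rail@(0, -1, -1) [-x clear] — {rail}
2. top@(1, -1, -1) [+x clear] — {rail, top}
3. runner@(0, -1, -2) [-y clear] — {rail, runner, top}
4. shelf@(0, -2, -2) [-x clear] — {rail, runner, shelf, top}
5. stretcher@(0, -1, 0) [-y clear] — {rail, runner, shelf, stretcher, top}
6. side_panel@(0, 0, 0) [-x clear] — {rail, runner, shelf, side_panel, stretcher, top}

rail; top; runner; shelf; stretcher; side_panel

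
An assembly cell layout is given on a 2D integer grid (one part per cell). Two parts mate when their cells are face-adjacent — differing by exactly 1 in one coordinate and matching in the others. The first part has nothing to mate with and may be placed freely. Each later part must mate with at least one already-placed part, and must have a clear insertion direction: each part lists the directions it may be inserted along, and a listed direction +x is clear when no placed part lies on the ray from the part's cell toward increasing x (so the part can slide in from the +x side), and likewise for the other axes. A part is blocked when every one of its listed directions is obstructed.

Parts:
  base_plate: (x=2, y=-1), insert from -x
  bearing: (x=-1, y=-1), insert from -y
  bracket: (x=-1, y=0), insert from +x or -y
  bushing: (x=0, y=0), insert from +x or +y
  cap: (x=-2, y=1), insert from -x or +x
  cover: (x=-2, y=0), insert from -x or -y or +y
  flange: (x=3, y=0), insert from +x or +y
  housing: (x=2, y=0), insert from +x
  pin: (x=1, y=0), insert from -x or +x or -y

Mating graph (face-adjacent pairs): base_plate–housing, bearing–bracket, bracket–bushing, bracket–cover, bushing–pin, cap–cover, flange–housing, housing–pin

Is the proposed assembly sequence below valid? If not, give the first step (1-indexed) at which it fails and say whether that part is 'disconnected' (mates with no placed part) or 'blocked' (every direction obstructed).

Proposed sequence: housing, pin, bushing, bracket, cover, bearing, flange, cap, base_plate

1. housing@(2, 0) [+x clear] — {housing}
2. pin@(1, 0) [-x clear] — {housing, pin}
3. bushing@(0, 0) [+y clear] — {bushing, housing, pin}
4. bracket@(-1, 0) [-y clear] — {bracket, bushing, housing, pin}
5. cover@(-2, 0) [-x clear] — {bracket, bushing, cover, housing, pin}
6. bearing@(-1, -1) [-y clear] — {bearing, bracket, bushing, cover, housing, pin}
7. flange@(3, 0) [+x clear] — {bearing, bracket, bushing, cover, flange, housing, pin}
8. cap@(-2, 1) [-x clear] — {bearing, bracket, bushing, cap, cover, flange, housing, pin}
9. base_plate@(2, -1) — -x all obstructed ⇒ blocked

Invalid at step 9 (blocked)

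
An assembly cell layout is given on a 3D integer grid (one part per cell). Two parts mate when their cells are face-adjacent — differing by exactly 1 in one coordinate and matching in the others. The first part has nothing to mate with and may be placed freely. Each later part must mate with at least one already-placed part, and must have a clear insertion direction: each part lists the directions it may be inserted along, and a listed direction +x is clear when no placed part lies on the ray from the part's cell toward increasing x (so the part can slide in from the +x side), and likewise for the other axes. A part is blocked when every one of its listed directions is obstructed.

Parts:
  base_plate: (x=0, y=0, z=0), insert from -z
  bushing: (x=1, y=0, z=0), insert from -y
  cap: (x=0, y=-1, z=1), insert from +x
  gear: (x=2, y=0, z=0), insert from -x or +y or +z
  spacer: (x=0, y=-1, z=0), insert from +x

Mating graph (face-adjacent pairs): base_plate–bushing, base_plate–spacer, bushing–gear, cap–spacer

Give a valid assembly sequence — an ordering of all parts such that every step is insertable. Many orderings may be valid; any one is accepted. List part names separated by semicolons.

1. bushing@(1, 0, 0) [-y clear] — {bushing}
2. base_plate@(0, 0, 0) [-z clear] — {base_plate, bushing}
3. gear@(2, 0, 0) [+y clear] — {base_plate, bushing, gear}
4. spacer@(0, -1, 0) [+x clear] — {base_plate, bushing, gear, spacer}
5. cap@(0, -1, 1) [+x clear] — {base_plate, bushing, cap, gear, spacer}

bushing; base_plate; gear; spacer; cap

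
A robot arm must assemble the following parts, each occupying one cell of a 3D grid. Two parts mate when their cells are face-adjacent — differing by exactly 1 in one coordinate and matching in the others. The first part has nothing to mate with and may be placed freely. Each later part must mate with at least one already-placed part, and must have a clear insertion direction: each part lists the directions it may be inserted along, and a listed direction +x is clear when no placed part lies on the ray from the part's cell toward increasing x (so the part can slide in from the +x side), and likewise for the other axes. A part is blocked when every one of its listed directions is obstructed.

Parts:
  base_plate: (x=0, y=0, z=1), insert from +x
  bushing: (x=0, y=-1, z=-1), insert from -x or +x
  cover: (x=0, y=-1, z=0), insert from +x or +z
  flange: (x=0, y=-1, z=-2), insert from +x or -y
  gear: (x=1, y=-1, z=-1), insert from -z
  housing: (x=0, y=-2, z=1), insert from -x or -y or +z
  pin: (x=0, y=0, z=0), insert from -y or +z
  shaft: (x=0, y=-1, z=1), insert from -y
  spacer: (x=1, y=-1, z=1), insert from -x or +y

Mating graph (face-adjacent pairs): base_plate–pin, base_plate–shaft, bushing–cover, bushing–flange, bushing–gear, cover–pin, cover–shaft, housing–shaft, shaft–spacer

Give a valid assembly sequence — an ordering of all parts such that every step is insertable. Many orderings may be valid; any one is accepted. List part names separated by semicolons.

base_plate; pin; cover; shaft; housing; bushing; flange; gear; spacer

1. base_plate@(0, 0, 1) [+x clear] — {base_plate}
2. pin@(0, 0, 0) [-y clear] — {base_plate, pin}
3. cover@(0, -1, 0) [+x clear] — {base_plate, cover, pin}
4. shaft@(0, -1, 1) [-y clear] — {base_plate, cover, pin, shaft}
5. housing@(0, -2, 1) [-x clear] — {base_plate, cover, housing, pin, shaft}
6. bushing@(0, -1, -1) [-x clear] — {base_plate, bushing, cover, housing, pin, shaft}
7. flange@(0, -1, -2) [+x clear] — {base_plate, bushing, cover, flange, housing, pin, shaft}
8. gear@(1, -1, -1) [-z clear] — {base_plate, bushing, cover, flange, gear, housing, pin, shaft}
9. spacer@(1, -1, 1) [+y clear] — {base_plate, bushing, cover, flange, gear, housing, pin, shaft, spacer}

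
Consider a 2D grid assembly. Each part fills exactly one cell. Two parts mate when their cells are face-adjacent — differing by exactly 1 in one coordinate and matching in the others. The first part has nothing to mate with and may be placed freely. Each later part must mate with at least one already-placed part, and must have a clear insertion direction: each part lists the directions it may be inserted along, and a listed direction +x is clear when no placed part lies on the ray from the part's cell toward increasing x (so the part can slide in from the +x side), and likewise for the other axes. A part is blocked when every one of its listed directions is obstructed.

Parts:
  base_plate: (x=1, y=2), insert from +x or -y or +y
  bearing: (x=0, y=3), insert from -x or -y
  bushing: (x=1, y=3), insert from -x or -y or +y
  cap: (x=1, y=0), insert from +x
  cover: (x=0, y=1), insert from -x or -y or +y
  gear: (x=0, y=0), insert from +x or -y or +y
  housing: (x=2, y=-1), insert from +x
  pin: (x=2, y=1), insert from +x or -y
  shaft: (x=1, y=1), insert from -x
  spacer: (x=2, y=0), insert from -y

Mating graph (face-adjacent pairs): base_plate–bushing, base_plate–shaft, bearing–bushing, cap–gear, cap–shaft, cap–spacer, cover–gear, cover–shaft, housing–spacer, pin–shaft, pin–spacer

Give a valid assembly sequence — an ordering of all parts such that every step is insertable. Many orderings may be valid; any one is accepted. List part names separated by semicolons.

1. shaft@(1, 1) [-x clear] — {shaft}
2. cover@(0, 1) [-x clear] — {cover, shaft}
3. cap@(1, 0) [+x clear] — {cap, cover, shaft}
4. pin@(2, 1) [+x clear] — {cap, cover, pin, shaft}
5. spacer@(2, 0) [-y clear] — {cap, cover, pin, shaft, spacer}
6. housing@(2, -1) [+x clear] — {cap, cover, housing, pin, shaft, spacer}
7. base_plate@(1, 2) [+x clear] — {base_plate, cap, cover, housing, pin, shaft, spacer}
8. gear@(0, 0) [-y clear] — {base_plate, cap, cover, gear, housing, pin, shaft, spacer}
9. bushing@(1, 3) [-x clear] — {base_plate, bushing, cap, cover, gear, housing, pin, shaft, spacer}
10. bearing@(0, 3) [-x clear] — {base_plate, bearing, bushing, cap, cover, gear, housing, pin, shaft, spacer}

shaft; cover; cap; pin; spacer; housing; base_plate; gear; bushing; bearing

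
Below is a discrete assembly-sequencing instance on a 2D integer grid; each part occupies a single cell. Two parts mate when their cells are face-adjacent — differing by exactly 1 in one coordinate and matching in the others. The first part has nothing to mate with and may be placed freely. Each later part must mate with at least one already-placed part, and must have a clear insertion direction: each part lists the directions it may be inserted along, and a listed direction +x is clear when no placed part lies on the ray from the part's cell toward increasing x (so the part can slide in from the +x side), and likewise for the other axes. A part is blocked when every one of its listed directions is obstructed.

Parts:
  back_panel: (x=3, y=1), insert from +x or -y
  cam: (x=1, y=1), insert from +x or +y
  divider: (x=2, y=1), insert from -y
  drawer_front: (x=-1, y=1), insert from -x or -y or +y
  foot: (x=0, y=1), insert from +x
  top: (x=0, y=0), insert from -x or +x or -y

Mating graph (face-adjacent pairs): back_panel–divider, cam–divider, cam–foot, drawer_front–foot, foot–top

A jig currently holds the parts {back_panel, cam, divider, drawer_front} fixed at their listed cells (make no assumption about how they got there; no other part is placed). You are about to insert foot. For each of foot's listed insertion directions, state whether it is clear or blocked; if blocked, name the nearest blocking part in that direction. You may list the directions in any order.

+x: nearest on ray is cam@(1, 1) ⇒ blocked

+x: blocked by cam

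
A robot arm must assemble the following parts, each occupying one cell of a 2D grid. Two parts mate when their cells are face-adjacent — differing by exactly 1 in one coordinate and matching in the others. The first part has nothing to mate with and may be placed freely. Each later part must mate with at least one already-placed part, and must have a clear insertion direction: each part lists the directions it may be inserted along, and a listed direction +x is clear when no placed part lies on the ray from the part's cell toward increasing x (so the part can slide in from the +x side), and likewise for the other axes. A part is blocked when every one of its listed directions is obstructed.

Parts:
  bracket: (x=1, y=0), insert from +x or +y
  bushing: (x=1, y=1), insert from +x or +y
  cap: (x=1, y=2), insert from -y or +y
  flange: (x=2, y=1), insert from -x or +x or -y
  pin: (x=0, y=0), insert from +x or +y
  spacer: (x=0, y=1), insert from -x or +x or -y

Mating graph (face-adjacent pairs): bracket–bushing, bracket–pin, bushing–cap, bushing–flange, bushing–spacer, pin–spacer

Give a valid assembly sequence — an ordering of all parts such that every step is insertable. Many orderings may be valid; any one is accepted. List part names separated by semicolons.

1. flange@(2, 1) [-x clear] — {flange}
2. bushing@(1, 1) [+y clear] — {bushing, flange}
3. spacer@(0, 1) [-x clear] — {bushing, flange, spacer}
4. pin@(0, 0) [+x clear] — {bushing, flange, pin, spacer}
5. bracket@(1, 0) [+x clear] — {bracket, bushing, flange, pin, spacer}
6. cap@(1, 2) [+y clear] — {bracket, bushing, cap, flange, pin, spacer}

flange; bushing; spacer; pin; bracket; cap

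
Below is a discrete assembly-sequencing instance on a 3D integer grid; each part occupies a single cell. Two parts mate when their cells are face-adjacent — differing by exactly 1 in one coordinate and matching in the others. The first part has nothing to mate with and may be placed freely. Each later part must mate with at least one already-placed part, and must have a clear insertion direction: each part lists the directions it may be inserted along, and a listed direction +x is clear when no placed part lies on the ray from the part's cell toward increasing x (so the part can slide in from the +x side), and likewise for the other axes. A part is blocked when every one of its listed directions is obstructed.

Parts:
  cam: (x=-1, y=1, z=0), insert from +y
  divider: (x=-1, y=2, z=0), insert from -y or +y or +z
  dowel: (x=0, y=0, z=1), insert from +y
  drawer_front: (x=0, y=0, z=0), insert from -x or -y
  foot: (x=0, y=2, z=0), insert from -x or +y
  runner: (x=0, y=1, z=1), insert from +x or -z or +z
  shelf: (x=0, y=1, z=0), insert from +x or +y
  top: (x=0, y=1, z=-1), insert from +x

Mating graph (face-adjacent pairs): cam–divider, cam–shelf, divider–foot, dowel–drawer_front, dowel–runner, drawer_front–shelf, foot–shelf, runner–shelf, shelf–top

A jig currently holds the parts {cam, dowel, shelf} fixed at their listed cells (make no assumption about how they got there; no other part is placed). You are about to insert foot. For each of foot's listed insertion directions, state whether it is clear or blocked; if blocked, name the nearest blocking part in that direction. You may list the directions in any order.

-x: ray from foot(0, 2, 0) has no placed part ⇒ clear
+y: ray from foot(0, 2, 0) has no placed part ⇒ clear

+y: clear; -x: clear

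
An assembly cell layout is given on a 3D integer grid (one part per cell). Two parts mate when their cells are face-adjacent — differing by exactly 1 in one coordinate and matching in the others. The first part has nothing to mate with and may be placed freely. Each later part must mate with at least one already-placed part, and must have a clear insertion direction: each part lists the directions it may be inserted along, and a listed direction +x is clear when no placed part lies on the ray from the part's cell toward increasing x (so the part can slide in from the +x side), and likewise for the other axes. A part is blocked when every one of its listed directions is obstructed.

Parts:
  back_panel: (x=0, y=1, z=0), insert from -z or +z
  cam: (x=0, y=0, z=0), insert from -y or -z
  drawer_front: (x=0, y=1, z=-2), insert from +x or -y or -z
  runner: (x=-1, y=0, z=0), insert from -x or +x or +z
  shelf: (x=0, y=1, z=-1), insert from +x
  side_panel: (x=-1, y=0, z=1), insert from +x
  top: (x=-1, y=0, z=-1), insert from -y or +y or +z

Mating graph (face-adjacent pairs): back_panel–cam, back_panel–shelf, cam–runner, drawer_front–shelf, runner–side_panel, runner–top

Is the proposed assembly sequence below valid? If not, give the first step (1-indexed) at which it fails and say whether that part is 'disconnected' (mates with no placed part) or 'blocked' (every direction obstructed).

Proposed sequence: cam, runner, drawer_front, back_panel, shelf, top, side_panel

1. cam@(0, 0, 0) [-y clear] — {cam}
2. runner@(-1, 0, 0) [-x clear] — {cam, runner}
3. drawer_front@(0, 1, -2) — no placed neighbour ⇒ disconnected

Invalid at step 3 (disconnected)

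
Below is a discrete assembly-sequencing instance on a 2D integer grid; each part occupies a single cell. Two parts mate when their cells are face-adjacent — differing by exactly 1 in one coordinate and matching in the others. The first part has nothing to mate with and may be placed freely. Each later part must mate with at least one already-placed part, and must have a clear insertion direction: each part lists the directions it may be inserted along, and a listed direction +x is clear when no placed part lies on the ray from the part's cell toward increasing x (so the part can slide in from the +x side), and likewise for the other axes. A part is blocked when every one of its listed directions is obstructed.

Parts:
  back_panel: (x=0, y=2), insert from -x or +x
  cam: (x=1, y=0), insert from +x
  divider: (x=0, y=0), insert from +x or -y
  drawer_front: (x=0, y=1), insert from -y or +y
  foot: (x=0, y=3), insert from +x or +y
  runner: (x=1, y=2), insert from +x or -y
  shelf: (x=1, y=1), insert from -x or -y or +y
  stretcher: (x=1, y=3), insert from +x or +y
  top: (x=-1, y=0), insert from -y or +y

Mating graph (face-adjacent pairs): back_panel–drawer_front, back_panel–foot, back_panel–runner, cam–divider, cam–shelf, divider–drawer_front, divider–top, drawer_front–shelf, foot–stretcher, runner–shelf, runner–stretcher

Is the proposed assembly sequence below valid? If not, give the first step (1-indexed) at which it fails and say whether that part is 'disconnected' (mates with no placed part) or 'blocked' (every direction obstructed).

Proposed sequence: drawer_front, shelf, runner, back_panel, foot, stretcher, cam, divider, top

1. drawer_front@(0, 1) [-y clear] — {drawer_front}
2. shelf@(1, 1) [-y clear] — {drawer_front, shelf}
3. runner@(1, 2) [+x clear] — {drawer_front, runner, shelf}
4. back_panel@(0, 2) [-x clear] — {back_panel, drawer_front, runner, shelf}
5. foot@(0, 3) [+x clear] — {back_panel, drawer_front, foot, runner, shelf}
6. stretcher@(1, 3) [+x clear] — {back_panel, drawer_front, foot, runner, shelf, stretcher}
7. cam@(1, 0) [+x clear] — {back_panel, cam, drawer_front, foot, runner, shelf, stretcher}
8. divider@(0, 0) [-y clear] — {back_panel, cam, divider, drawer_front, foot, runner, shelf, stretcher}
9. top@(-1, 0) [-y clear] — {back_panel, cam, divider, drawer_front, foot, runner, shelf, stretcher, top}

Valid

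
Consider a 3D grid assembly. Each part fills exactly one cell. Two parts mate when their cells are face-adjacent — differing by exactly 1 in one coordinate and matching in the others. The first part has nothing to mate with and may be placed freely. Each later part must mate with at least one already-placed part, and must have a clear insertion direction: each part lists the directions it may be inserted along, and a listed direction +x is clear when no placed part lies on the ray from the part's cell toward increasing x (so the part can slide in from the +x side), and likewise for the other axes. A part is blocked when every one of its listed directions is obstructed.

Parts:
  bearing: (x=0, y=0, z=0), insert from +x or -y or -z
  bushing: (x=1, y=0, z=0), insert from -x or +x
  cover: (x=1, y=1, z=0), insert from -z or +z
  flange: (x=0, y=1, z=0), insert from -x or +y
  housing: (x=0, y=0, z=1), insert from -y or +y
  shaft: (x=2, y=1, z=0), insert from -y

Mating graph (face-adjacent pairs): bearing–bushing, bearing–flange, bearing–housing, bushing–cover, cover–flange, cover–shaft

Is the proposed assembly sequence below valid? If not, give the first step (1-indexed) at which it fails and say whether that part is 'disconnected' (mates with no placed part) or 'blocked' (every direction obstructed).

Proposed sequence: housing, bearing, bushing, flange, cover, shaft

Valid

1. housing@(0, 0, 1) [-y clear] — {housing}
2. bearing@(0, 0, 0) [+x clear] — {bearing, housing}
3. bushing@(1, 0, 0) [+x clear] — {bearing, bushing, housing}
4. flange@(0, 1, 0) [-x clear] — {bearing, bushing, flange, housing}
5. cover@(1, 1, 0) [-z clear] — {bearing, bushing, cover, flange, housing}
6. shaft@(2, 1, 0) [-y clear] — {bearing, bushing, cover, flange, housing, shaft}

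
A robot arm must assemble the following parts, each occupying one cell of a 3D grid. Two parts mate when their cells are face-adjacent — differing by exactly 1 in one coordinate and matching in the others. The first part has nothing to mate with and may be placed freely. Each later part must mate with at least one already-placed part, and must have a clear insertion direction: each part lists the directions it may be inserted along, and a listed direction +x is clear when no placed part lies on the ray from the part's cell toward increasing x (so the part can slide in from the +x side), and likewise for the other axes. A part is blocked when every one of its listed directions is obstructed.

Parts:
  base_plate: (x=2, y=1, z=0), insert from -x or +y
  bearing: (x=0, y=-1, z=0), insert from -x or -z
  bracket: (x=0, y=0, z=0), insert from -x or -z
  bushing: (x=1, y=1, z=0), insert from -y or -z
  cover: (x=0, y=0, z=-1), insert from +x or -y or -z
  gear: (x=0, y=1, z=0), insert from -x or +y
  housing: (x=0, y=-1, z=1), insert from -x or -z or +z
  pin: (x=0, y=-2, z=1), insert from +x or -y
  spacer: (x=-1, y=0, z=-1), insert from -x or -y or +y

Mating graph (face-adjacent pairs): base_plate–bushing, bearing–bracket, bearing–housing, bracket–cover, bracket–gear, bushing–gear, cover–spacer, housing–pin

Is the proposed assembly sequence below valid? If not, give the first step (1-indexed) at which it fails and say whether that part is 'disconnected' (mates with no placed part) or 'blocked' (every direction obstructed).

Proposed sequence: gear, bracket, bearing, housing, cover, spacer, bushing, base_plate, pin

Valid

1. gear@(0, 1, 0) [-x clear] — {gear}
2. bracket@(0, 0, 0) [-x clear] — {bracket, gear}
3. bearing@(0, -1, 0) [-x clear] — {bearing, bracket, gear}
4. housing@(0, -1, 1) [-x clear] — {bearing, bracket, gear, housing}
5. cover@(0, 0, -1) [+x clear] — {bearing, bracket, cover, gear, housing}
6. spacer@(-1, 0, -1) [-x clear] — {bearing, bracket, cover, gear, housing, spacer}
7. bushing@(1, 1, 0) [-y clear] — {bearing, bracket, bushing, cover, gear, housing, spacer}
8. base_plate@(2, 1, 0) [+y clear] — {base_plate, bearing, bracket, bushing, cover, gear, housing, spacer}
9. pin@(0, -2, 1) [+x clear] — {base_plate, bearing, bracket, bushing, cover, gear, housing, pin, spacer}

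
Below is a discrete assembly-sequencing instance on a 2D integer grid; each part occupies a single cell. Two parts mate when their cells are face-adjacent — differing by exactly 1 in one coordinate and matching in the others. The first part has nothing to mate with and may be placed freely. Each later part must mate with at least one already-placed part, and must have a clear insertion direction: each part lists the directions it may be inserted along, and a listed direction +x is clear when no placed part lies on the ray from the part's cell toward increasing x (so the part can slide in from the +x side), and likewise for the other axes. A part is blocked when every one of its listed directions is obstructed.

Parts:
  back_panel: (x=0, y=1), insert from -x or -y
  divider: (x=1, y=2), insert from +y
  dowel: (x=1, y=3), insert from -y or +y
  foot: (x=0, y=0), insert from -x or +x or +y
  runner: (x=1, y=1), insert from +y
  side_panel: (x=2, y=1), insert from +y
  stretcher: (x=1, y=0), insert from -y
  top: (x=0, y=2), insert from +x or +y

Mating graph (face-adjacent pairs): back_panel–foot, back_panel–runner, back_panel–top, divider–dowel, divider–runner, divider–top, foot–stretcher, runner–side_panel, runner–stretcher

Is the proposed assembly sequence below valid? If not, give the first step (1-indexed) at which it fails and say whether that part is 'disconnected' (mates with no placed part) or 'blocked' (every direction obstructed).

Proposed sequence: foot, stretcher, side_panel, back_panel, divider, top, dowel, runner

1. foot@(0, 0) [-x clear] — {foot}
2. stretcher@(1, 0) [-y clear] — {foot, stretcher}
3. side_panel@(2, 1) — no placed neighbour ⇒ disconnected

Invalid at step 3 (disconnected)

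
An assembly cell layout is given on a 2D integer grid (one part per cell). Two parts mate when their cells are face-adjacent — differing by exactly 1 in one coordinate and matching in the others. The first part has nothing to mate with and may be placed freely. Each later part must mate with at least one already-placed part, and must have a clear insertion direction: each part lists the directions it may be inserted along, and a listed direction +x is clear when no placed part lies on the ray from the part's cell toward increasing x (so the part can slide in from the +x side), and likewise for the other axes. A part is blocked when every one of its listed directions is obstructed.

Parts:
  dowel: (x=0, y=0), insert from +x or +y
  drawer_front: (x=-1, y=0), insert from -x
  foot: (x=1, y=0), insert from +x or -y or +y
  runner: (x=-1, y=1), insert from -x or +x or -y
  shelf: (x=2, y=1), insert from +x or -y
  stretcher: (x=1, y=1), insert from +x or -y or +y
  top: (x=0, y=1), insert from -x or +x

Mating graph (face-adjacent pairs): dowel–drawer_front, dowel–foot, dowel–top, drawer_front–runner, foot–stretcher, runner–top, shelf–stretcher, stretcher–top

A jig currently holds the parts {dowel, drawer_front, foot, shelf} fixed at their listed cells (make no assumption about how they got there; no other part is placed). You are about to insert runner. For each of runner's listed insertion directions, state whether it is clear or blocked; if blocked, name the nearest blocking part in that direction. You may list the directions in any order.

-x: ray from runner(-1, 1) has no placed part ⇒ clear
+x: nearest on ray is shelf@(2, 1) ⇒ blocked
-y: nearest on ray is drawer_front@(-1, 0) ⇒ blocked

+x: blocked by shelf; -x: clear; -y: blocked by drawer_front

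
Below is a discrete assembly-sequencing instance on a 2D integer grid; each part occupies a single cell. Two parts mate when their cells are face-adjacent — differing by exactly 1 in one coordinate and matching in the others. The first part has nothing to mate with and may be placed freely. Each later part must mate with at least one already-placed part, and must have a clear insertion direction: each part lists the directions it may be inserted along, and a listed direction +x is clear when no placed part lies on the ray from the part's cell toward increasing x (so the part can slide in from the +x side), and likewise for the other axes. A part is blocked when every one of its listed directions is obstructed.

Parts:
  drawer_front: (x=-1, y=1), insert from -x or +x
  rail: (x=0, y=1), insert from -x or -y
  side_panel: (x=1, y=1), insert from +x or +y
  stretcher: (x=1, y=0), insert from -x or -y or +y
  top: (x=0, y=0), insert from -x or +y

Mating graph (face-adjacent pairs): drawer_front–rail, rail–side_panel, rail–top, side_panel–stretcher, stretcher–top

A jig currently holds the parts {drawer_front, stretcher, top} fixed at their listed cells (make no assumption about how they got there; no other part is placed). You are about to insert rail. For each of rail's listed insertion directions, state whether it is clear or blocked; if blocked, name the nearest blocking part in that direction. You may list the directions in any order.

-x: nearest on ray is drawer_front@(-1, 1) ⇒ blocked
-y: nearest on ray is top@(0, 0) ⇒ blocked

-x: blocked by drawer_front; -y: blocked by top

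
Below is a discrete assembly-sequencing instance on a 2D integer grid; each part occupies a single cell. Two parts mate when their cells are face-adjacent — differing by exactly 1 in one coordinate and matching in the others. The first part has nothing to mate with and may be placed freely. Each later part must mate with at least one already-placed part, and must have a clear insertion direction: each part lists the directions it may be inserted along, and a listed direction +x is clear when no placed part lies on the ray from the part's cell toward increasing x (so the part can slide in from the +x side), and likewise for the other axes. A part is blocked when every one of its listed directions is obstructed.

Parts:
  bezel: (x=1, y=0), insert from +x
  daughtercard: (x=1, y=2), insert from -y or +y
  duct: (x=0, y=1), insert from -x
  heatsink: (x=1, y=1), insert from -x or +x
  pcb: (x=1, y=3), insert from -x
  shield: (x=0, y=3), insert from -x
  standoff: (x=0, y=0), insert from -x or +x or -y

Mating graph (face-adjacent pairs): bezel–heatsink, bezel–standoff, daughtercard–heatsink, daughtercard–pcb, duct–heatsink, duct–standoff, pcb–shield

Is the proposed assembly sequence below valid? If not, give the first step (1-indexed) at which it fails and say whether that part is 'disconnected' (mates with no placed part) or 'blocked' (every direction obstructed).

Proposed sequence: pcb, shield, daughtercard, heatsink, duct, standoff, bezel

Valid

1. pcb@(1, 3) [-x clear] — {pcb}
2. shield@(0, 3) [-x clear] — {pcb, shield}
3. daughtercard@(1, 2) [-y clear] — {daughtercard, pcb, shield}
4. heatsink@(1, 1) [-x clear] — {daughtercard, heatsink, pcb, shield}
5. duct@(0, 1) [-x clear] — {daughtercard, duct, heatsink, pcb, shield}
6. standoff@(0, 0) [-x clear] — {daughtercard, duct, heatsink, pcb, shield, standoff}
7. bezel@(1, 0) [+x clear] — {bezel, daughtercard, duct, heatsink, pcb, shield, standoff}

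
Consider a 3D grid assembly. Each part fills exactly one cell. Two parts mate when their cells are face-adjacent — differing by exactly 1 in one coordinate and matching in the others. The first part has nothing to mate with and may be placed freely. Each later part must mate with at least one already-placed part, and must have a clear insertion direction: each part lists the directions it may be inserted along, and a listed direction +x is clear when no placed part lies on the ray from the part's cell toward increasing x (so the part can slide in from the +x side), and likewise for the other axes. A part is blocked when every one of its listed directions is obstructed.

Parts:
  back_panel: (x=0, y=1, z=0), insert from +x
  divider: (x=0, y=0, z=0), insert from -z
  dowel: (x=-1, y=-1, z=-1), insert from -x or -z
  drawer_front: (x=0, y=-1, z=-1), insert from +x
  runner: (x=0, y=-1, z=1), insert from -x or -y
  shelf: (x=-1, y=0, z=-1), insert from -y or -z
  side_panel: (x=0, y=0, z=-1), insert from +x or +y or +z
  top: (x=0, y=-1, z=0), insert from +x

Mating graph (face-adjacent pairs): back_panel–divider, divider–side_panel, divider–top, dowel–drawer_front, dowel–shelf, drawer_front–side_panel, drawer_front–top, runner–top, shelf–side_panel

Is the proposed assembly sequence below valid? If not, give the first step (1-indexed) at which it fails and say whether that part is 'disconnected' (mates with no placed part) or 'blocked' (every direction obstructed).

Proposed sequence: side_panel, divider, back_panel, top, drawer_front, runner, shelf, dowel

Invalid at step 2 (blocked)

1. side_panel@(0, 0, -1) [+x clear] — {side_panel}
2. divider@(0, 0, 0) — -z all obstructed ⇒ blocked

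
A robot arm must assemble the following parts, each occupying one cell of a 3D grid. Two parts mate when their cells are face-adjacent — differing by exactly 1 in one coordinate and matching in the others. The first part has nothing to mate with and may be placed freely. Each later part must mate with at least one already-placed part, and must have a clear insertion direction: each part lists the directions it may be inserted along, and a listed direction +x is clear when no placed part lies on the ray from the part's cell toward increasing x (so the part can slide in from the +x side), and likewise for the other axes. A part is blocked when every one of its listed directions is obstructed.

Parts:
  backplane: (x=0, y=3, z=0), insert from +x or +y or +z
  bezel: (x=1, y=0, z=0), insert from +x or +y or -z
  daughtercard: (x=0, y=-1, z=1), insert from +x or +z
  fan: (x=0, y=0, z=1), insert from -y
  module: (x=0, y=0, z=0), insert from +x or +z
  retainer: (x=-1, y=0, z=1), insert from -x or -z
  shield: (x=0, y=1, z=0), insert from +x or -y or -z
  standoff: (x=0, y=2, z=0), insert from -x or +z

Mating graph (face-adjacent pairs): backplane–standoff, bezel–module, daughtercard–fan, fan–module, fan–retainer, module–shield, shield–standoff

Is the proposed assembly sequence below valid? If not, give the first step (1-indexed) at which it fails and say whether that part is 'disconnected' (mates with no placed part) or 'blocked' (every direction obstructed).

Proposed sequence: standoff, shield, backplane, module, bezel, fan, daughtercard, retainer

Valid

1. standoff@(0, 2, 0) [-x clear] — {standoff}
2. shield@(0, 1, 0) [+x clear] — {shield, standoff}
3. backplane@(0, 3, 0) [+x clear] — {backplane, shield, standoff}
4. module@(0, 0, 0) [+x clear] — {backplane, module, shield, standoff}
5. bezel@(1, 0, 0) [+x clear] — {backplane, bezel, module, shield, standoff}
6. fan@(0, 0, 1) [-y clear] — {backplane, bezel, fan, module, shield, standoff}
7. daughtercard@(0, -1, 1) [+x clear] — {backplane, bezel, daughtercard, fan, module, shield, standoff}
8. retainer@(-1, 0, 1) [-x clear] — {backplane, bezel, daughtercard, fan, module, retainer, shield, standoff}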